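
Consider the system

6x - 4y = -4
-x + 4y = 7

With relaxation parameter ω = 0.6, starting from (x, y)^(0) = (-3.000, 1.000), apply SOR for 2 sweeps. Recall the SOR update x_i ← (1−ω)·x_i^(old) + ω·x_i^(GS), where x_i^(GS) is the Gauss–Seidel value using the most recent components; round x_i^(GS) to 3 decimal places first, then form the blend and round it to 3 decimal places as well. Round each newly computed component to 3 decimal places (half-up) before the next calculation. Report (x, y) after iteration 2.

(-0.372, 1.502)

Iteration 1:
  x: GS value = (-4 - (-4)·1.000) / (6) = 0.000;  x ← (1−ω)·-3.000 + ω·0.000 = -1.200
  y: GS value = (7 - (-1)·-1.200) / (4) = 1.450;  y ← (1−ω)·1.000 + ω·1.450 = 1.270
Iteration 2:
  x: GS value = (-4 - (-4)·1.270) / (6) = 0.180;  x ← (1−ω)·-1.200 + ω·0.180 = -0.372
  y: GS value = (7 - (-1)·-0.372) / (4) = 1.657;  y ← (1−ω)·1.270 + ω·1.657 = 1.502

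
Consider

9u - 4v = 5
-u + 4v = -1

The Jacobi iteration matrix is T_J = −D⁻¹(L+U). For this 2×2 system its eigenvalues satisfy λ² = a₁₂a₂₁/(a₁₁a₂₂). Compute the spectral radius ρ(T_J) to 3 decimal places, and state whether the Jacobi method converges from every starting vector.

a₁₂a₂₁/(a₁₁a₂₂) = (-4)·(-1) / ((9)·(4)) = 0.111111
ρ = √|0.111111| = √0.111111 = 0.333
ρ < 1, so Jacobi converges

0.333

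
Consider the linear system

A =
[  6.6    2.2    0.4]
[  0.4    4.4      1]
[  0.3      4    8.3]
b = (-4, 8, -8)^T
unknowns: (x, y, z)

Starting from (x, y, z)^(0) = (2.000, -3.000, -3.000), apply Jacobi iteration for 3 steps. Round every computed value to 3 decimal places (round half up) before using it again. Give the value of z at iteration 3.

Iteration 1:
  x = (-4 - (2.2)·-3.000 - (0.4)·-3.000) / (6.6) = 0.576
  y = (8 - (0.4)·2.000 - (1)·-3.000) / (4.4) = 2.318
  z = (-8 - (0.3)·2.000 - (4)·-3.000) / (8.3) = 0.410
Iteration 2:
  x = (-4 - (2.2)·2.318 - (0.4)·0.410) / (6.6) = -1.404
  y = (8 - (0.4)·0.576 - (1)·0.410) / (4.4) = 1.673
  z = (-8 - (0.3)·0.576 - (4)·2.318) / (8.3) = -2.102
Iteration 3:
  x = (-4 - (2.2)·1.673 - (0.4)·-2.102) / (6.6) = -1.036
  y = (8 - (0.4)·-1.404 - (1)·-2.102) / (4.4) = 2.424
  z = (-8 - (0.3)·-1.404 - (4)·1.673) / (8.3) = -1.719

-1.719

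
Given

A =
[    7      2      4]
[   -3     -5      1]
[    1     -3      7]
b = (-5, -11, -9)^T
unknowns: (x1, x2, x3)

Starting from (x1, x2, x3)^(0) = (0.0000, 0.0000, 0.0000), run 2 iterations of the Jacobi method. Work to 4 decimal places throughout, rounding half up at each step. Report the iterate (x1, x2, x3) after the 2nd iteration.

Iteration 1:
  x1 = (-5 - (2)·0.0000 - (4)·0.0000) / (7) = -0.7143
  x2 = (-11 - (-3)·0.0000 - (1)·0.0000) / (-5) = 2.2000
  x3 = (-9 - (1)·0.0000 - (-3)·0.0000) / (7) = -1.2857
Iteration 2:
  x1 = (-5 - (2)·2.2000 - (4)·-1.2857) / (7) = -0.6082
  x2 = (-11 - (-3)·-0.7143 - (1)·-1.2857) / (-5) = 2.3714
  x3 = (-9 - (1)·-0.7143 - (-3)·2.2000) / (7) = -0.2408

(-0.6082, 2.3714, -0.2408)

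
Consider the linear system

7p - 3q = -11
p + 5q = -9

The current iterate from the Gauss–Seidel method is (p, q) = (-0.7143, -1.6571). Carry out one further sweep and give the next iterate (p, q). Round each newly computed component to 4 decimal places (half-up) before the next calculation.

One sweep:
  p = (-11 - (-3)·-1.6571) / (7) = -2.2816
  q = (-9 - (1)·-2.2816) / (5) = -1.3437

(-2.2816, -1.3437)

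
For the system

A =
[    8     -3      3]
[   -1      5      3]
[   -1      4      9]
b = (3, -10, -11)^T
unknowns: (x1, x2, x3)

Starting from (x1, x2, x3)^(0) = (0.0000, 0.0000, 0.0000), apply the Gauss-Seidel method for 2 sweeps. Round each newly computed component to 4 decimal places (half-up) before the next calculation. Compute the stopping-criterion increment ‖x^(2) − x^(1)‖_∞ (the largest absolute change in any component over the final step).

0.6000

Iteration 1:
  x1 = (3 - (-3)·0.0000 - (3)·0.0000) / (8) = 0.3750
  x2 = (-10 - (-1)·0.3750 - (3)·0.0000) / (5) = -1.9250
  x3 = (-11 - (-1)·0.3750 - (4)·-1.9250) / (9) = -0.3250
Iteration 2:
  x1 = (3 - (-3)·-1.9250 - (3)·-0.3250) / (8) = -0.2250
  x2 = (-10 - (-1)·-0.2250 - (3)·-0.3250) / (5) = -1.8500
  x3 = (-11 - (-1)·-0.2250 - (4)·-1.8500) / (9) = -0.4250
Change: (-0.6000, 0.0750, -0.1000) → max |·| = 0.6000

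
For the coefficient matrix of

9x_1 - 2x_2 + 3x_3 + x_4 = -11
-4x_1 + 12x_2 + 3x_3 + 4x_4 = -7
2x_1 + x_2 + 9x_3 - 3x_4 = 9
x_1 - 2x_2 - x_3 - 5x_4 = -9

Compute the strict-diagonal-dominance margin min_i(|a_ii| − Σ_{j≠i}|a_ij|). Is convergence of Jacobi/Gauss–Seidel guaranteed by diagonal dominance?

1

row 1: |9| − (2+3+1) = 3
row 2: |12| − (4+3+4) = 1
row 3: |9| − (2+1+3) = 3
row 4: |-5| − (1+2+1) = 1
minimum over rows = 1 → strictly diagonally dominant (convergence guaranteed)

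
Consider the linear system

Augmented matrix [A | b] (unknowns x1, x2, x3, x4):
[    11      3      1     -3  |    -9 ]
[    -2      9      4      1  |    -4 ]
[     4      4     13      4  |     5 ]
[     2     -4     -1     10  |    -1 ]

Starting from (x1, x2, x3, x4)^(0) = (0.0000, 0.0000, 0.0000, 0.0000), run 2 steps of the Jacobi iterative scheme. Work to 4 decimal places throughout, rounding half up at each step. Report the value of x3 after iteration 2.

0.8039

Iteration 1:
  x1 = (-9 - (3)·0.0000 - (1)·0.0000 - (-3)·0.0000) / (11) = -0.8182
  x2 = (-4 - (-2)·0.0000 - (4)·0.0000 - (1)·0.0000) / (9) = -0.4444
  x3 = (5 - (4)·0.0000 - (4)·0.0000 - (4)·0.0000) / (13) = 0.3846
  x4 = (-1 - (2)·0.0000 - (-4)·0.0000 - (-1)·0.0000) / (10) = -0.1000
Iteration 2:
  x1 = (-9 - (3)·-0.4444 - (1)·0.3846 - (-3)·-0.1000) / (11) = -0.7592
  x2 = (-4 - (-2)·-0.8182 - (4)·0.3846 - (1)·-0.1000) / (9) = -0.7861
  x3 = (5 - (4)·-0.8182 - (4)·-0.4444 - (4)·-0.1000) / (13) = 0.8039
  x4 = (-1 - (2)·-0.8182 - (-4)·-0.4444 - (-1)·0.3846) / (10) = -0.0757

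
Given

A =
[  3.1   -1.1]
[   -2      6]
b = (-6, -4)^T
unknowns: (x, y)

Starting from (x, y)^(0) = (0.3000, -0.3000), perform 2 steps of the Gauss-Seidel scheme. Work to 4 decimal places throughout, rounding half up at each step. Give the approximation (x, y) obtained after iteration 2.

Iteration 1:
  x = (-6 - (-1.1)·-0.3000) / (3.1) = -2.0419
  y = (-4 - (-2)·-2.0419) / (6) = -1.3473
Iteration 2:
  x = (-6 - (-1.1)·-1.3473) / (3.1) = -2.4136
  y = (-4 - (-2)·-2.4136) / (6) = -1.4712

(-2.4136, -1.4712)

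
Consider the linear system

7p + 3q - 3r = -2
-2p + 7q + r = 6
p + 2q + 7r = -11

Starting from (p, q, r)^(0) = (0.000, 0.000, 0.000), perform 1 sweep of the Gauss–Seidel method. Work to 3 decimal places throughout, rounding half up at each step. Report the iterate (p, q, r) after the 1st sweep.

(-0.286, 0.775, -1.752)

Iteration 1:
  p = (-2 - (3)·0.000 - (-3)·0.000) / (7) = -0.286
  q = (6 - (-2)·-0.286 - (1)·0.000) / (7) = 0.775
  r = (-11 - (1)·-0.286 - (2)·0.775) / (7) = -1.752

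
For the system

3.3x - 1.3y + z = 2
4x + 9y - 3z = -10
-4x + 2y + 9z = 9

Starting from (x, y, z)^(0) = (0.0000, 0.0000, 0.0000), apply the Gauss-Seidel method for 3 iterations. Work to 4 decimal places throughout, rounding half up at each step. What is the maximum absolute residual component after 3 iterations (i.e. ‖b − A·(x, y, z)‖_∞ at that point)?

Iteration 1:
  x = (2 - (-1.3)·0.0000 - (1)·0.0000) / (3.3) = 0.6061
  y = (-10 - (4)·0.6061 - (-3)·0.0000) / (9) = -1.3805
  z = (9 - (-4)·0.6061 - (2)·-1.3805) / (9) = 1.5762
Iteration 2:
  x = (2 - (-1.3)·-1.3805 - (1)·1.5762) / (3.3) = -0.4154
  y = (-10 - (4)·-0.4154 - (-3)·1.5762) / (9) = -0.4011
  z = (9 - (-4)·-0.4154 - (2)·-0.4011) / (9) = 0.9045
Iteration 3:
  x = (2 - (-1.3)·-0.4011 - (1)·0.9045) / (3.3) = 0.1740
  y = (-10 - (4)·0.1740 - (-3)·0.9045) / (9) = -0.8869
  z = (9 - (-4)·0.1740 - (2)·-0.8869) / (9) = 1.2744
Residual b − A·x = (-1.0016, 1.1093, 0.0002); ∞-norm = 1.1093

1.1093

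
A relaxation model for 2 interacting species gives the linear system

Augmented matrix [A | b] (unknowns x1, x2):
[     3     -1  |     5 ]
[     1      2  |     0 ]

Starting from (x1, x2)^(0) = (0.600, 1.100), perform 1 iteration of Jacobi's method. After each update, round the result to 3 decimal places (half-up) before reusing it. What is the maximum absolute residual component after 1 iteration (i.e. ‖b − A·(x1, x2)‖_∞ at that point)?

Iteration 1:
  x1 = (5 - (-1)·1.100) / (3) = 2.033
  x2 = (0 - (1)·0.600) / (2) = -0.300
Residual b − A·x = (-1.399, -1.433); ∞-norm = 1.433

1.433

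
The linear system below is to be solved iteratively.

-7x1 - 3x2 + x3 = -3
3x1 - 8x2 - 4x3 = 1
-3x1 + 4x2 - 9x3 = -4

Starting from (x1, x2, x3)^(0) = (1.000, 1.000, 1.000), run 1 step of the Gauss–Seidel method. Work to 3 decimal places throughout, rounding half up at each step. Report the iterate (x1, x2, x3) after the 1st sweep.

(0.143, -0.571, 0.143)

Iteration 1:
  x1 = (-3 - (-3)·1.000 - (1)·1.000) / (-7) = 0.143
  x2 = (1 - (3)·0.143 - (-4)·1.000) / (-8) = -0.571
  x3 = (-4 - (-3)·0.143 - (4)·-0.571) / (-9) = 0.143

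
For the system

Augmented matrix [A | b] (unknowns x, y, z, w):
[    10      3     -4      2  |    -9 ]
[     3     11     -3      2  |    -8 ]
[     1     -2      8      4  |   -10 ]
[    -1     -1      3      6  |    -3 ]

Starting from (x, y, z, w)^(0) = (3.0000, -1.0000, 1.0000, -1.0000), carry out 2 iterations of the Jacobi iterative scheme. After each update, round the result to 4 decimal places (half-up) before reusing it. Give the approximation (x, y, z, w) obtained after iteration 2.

Iteration 1:
  x = (-9 - (3)·-1.0000 - (-4)·1.0000 - (2)·-1.0000) / (10) = 0.0000
  y = (-8 - (3)·3.0000 - (-3)·1.0000 - (2)·-1.0000) / (11) = -1.0909
  z = (-10 - (1)·3.0000 - (-2)·-1.0000 - (4)·-1.0000) / (8) = -1.3750
  w = (-3 - (-1)·3.0000 - (-1)·-1.0000 - (3)·1.0000) / (6) = -0.6667
Iteration 2:
  x = (-9 - (3)·-1.0909 - (-4)·-1.3750 - (2)·-0.6667) / (10) = -0.9894
  y = (-8 - (3)·0.0000 - (-3)·-1.3750 - (2)·-0.6667) / (11) = -0.9811
  z = (-10 - (1)·0.0000 - (-2)·-1.0909 - (4)·-0.6667) / (8) = -1.1894
  w = (-3 - (-1)·0.0000 - (-1)·-1.0909 - (3)·-1.3750) / (6) = 0.0057

(-0.9894, -0.9811, -1.1894, 0.0057)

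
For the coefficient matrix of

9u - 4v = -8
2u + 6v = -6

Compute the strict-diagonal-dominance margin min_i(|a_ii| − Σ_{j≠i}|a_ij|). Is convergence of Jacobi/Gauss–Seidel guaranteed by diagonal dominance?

row 1: |9| − (4) = 5
row 2: |6| − (2) = 4
minimum over rows = 4 → strictly diagonally dominant (convergence guaranteed)

4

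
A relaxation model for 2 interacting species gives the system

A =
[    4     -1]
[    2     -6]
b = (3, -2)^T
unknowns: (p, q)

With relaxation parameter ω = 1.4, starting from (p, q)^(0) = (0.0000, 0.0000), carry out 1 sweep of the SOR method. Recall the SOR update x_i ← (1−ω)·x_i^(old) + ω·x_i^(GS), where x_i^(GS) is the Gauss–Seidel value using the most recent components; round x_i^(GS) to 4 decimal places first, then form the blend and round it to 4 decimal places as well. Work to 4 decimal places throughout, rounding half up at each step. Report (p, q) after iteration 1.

Iteration 1:
  p: GS value = (3 - (-1)·0.0000) / (4) = 0.7500;  p ← (1−ω)·0.0000 + ω·0.7500 = 1.0500
  q: GS value = (-2 - (2)·1.0500) / (-6) = 0.6833;  q ← (1−ω)·0.0000 + ω·0.6833 = 0.9566

(1.0500, 0.9566)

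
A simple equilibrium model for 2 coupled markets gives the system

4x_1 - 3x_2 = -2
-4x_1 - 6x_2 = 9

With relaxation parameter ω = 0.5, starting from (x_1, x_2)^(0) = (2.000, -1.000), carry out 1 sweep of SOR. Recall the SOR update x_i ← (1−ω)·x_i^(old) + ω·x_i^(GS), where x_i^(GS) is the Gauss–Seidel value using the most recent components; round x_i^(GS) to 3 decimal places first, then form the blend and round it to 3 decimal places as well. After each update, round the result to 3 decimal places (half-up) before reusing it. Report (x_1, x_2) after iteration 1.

(0.375, -1.375)

Iteration 1:
  x_1: GS value = (-2 - (-3)·-1.000) / (4) = -1.250;  x_1 ← (1−ω)·2.000 + ω·-1.250 = 0.375
  x_2: GS value = (9 - (-4)·0.375) / (-6) = -1.750;  x_2 ← (1−ω)·-1.000 + ω·-1.750 = -1.375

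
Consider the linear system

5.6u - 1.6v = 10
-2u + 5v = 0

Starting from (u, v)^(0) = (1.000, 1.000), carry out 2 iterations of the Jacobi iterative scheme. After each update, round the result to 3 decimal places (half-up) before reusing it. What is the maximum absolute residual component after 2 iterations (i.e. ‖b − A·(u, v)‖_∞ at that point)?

Iteration 1:
  u = (10 - (-1.6)·1.000) / (5.6) = 2.071
  v = (0 - (-2)·1.000) / (5) = 0.400
Iteration 2:
  u = (10 - (-1.6)·0.400) / (5.6) = 1.900
  v = (0 - (-2)·2.071) / (5) = 0.828
Residual b − A·x = (0.685, -0.340); ∞-norm = 0.685

0.685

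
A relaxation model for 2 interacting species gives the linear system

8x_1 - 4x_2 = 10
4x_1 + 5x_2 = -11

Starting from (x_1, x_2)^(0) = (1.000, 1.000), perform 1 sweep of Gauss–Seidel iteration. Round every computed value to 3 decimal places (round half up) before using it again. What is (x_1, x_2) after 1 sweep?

Iteration 1:
  x_1 = (10 - (-4)·1.000) / (8) = 1.750
  x_2 = (-11 - (4)·1.750) / (5) = -3.600

(1.750, -3.600)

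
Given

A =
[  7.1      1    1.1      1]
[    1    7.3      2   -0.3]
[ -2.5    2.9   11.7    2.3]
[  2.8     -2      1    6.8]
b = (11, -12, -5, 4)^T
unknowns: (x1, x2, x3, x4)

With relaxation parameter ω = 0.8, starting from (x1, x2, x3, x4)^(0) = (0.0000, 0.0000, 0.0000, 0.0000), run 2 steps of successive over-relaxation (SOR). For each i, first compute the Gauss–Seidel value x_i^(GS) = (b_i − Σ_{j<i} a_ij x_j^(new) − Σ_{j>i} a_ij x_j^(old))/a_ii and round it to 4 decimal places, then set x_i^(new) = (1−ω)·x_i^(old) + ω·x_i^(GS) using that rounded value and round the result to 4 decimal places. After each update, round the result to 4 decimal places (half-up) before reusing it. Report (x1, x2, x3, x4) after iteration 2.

(1.6648, -1.8320, 0.3843, -0.6136)

Iteration 1:
  x1: GS value = (11 - (1)·0.0000 - (1.1)·0.0000 - (1)·0.0000) / (7.1) = 1.5493;  x1 ← (1−ω)·0.0000 + ω·1.5493 = 1.2394
  x2: GS value = (-12 - (1)·1.2394 - (2)·0.0000 - (-0.3)·0.0000) / (7.3) = -1.8136;  x2 ← (1−ω)·0.0000 + ω·-1.8136 = -1.4509
  x3: GS value = (-5 - (-2.5)·1.2394 - (2.9)·-1.4509 - (2.3)·0.0000) / (11.7) = 0.1971;  x3 ← (1−ω)·0.0000 + ω·0.1971 = 0.1577
  x4: GS value = (4 - (2.8)·1.2394 - (-2)·-1.4509 - (1)·0.1577) / (6.8) = -0.3720;  x4 ← (1−ω)·0.0000 + ω·-0.3720 = -0.2976
Iteration 2:
  x1: GS value = (11 - (1)·-1.4509 - (1.1)·0.1577 - (1)·-0.2976) / (7.1) = 1.7711;  x1 ← (1−ω)·1.2394 + ω·1.7711 = 1.6648
  x2: GS value = (-12 - (1)·1.6648 - (2)·0.1577 - (-0.3)·-0.2976) / (7.3) = -1.9273;  x2 ← (1−ω)·-1.4509 + ω·-1.9273 = -1.8320
  x3: GS value = (-5 - (-2.5)·1.6648 - (2.9)·-1.8320 - (2.3)·-0.2976) / (11.7) = 0.4410;  x3 ← (1−ω)·0.1577 + ω·0.4410 = 0.3843
  x4: GS value = (4 - (2.8)·1.6648 - (-2)·-1.8320 - (1)·0.3843) / (6.8) = -0.6926;  x4 ← (1−ω)·-0.2976 + ω·-0.6926 = -0.6136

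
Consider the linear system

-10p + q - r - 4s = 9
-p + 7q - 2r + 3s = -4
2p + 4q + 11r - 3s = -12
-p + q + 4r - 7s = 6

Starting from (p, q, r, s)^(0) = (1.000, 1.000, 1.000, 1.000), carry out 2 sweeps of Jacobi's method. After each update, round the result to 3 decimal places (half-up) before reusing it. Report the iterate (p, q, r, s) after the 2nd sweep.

Iteration 1:
  p = (9 - (1)·1.000 - (-1)·1.000 - (-4)·1.000) / (-10) = -1.300
  q = (-4 - (-1)·1.000 - (-2)·1.000 - (3)·1.000) / (7) = -0.571
  r = (-12 - (2)·1.000 - (4)·1.000 - (-3)·1.000) / (11) = -1.364
  s = (6 - (-1)·1.000 - (1)·1.000 - (4)·1.000) / (-7) = -0.286
Iteration 2:
  p = (9 - (1)·-0.571 - (-1)·-1.364 - (-4)·-0.286) / (-10) = -0.706
  q = (-4 - (-1)·-1.300 - (-2)·-1.364 - (3)·-0.286) / (7) = -1.024
  r = (-12 - (2)·-1.300 - (4)·-0.571 - (-3)·-0.286) / (11) = -0.725
  s = (6 - (-1)·-1.300 - (1)·-0.571 - (4)·-1.364) / (-7) = -1.532

(-0.706, -1.024, -0.725, -1.532)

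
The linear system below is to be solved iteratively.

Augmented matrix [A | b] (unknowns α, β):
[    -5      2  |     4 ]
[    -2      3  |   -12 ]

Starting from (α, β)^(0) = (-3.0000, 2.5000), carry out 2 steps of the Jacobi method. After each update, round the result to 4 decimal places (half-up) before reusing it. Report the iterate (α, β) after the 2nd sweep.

(-3.2000, -3.8667)

Iteration 1:
  α = (4 - (2)·2.5000) / (-5) = 0.2000
  β = (-12 - (-2)·-3.0000) / (3) = -6.0000
Iteration 2:
  α = (4 - (2)·-6.0000) / (-5) = -3.2000
  β = (-12 - (-2)·0.2000) / (3) = -3.8667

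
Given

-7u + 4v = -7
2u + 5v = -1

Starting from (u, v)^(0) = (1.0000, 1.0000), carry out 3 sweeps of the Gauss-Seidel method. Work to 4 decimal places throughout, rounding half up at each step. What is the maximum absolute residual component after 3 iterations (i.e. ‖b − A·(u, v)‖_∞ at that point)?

Iteration 1:
  u = (-7 - (4)·1.0000) / (-7) = 1.5714
  v = (-1 - (2)·1.5714) / (5) = -0.8286
Iteration 2:
  u = (-7 - (4)·-0.8286) / (-7) = 0.5265
  v = (-1 - (2)·0.5265) / (5) = -0.4106
Iteration 3:
  u = (-7 - (4)·-0.4106) / (-7) = 0.7654
  v = (-1 - (2)·0.7654) / (5) = -0.5062
Residual b − A·x = (0.3826, 0.0002); ∞-norm = 0.3826

0.3826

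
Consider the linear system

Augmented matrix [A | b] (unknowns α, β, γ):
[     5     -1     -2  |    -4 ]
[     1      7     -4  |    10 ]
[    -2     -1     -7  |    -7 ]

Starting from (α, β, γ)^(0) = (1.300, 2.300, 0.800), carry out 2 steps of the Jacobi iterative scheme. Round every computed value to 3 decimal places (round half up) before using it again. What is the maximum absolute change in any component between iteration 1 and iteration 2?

Iteration 1:
  α = (-4 - (-1)·2.300 - (-2)·0.800) / (5) = -0.020
  β = (10 - (1)·1.300 - (-4)·0.800) / (7) = 1.700
  γ = (-7 - (-2)·1.300 - (-1)·2.300) / (-7) = 0.300
Iteration 2:
  α = (-4 - (-1)·1.700 - (-2)·0.300) / (5) = -0.340
  β = (10 - (1)·-0.020 - (-4)·0.300) / (7) = 1.603
  γ = (-7 - (-2)·-0.020 - (-1)·1.700) / (-7) = 0.763
Change: (-0.320, -0.097, 0.463) → max |·| = 0.463

0.463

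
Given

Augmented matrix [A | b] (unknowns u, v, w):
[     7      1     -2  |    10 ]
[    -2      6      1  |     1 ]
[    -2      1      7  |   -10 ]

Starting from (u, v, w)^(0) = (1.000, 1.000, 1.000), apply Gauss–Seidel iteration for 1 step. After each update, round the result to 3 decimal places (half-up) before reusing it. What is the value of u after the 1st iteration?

1.571

Iteration 1:
  u = (10 - (1)·1.000 - (-2)·1.000) / (7) = 1.571
  v = (1 - (-2)·1.571 - (1)·1.000) / (6) = 0.524
  w = (-10 - (-2)·1.571 - (1)·0.524) / (7) = -1.055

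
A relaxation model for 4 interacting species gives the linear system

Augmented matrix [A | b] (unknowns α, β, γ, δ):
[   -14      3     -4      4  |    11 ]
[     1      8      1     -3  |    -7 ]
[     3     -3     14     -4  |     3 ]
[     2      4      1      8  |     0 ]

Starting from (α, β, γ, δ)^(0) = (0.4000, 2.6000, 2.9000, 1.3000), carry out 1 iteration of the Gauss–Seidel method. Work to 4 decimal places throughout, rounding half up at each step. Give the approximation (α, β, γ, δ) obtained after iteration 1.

(-0.6857, -0.6643, 0.5903, 0.4298)

Iteration 1:
  α = (11 - (3)·2.6000 - (-4)·2.9000 - (4)·1.3000) / (-14) = -0.6857
  β = (-7 - (1)·-0.6857 - (1)·2.9000 - (-3)·1.3000) / (8) = -0.6643
  γ = (3 - (3)·-0.6857 - (-3)·-0.6643 - (-4)·1.3000) / (14) = 0.5903
  δ = (0 - (2)·-0.6857 - (4)·-0.6643 - (1)·0.5903) / (8) = 0.4298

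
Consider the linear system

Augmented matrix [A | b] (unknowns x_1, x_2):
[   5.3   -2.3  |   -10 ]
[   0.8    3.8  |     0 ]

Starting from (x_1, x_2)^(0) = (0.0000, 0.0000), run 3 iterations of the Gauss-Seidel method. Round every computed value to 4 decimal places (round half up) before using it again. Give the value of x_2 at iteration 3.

Iteration 1:
  x_1 = (-10 - (-2.3)·0.0000) / (5.3) = -1.8868
  x_2 = (0 - (0.8)·-1.8868) / (3.8) = 0.3972
Iteration 2:
  x_1 = (-10 - (-2.3)·0.3972) / (5.3) = -1.7144
  x_2 = (0 - (0.8)·-1.7144) / (3.8) = 0.3609
Iteration 3:
  x_1 = (-10 - (-2.3)·0.3609) / (5.3) = -1.7302
  x_2 = (0 - (0.8)·-1.7302) / (3.8) = 0.3643

0.3643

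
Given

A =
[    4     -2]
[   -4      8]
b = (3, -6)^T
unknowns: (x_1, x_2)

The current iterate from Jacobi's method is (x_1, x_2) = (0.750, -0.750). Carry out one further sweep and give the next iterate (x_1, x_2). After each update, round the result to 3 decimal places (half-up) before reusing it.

One sweep:
  x_1 = (3 - (-2)·-0.750) / (4) = 0.375
  x_2 = (-6 - (-4)·0.750) / (8) = -0.375

(0.375, -0.375)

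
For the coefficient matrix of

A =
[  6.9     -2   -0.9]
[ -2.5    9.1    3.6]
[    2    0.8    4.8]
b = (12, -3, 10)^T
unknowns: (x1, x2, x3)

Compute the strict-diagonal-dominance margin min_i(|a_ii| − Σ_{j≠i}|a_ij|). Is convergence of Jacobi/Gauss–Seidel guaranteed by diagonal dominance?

2

row 1: |6.9| − (2+0.9) = 4
row 2: |9.1| − (2.5+3.6) = 3
row 3: |4.8| − (2+0.8) = 2
minimum over rows = 2 → strictly diagonally dominant (convergence guaranteed)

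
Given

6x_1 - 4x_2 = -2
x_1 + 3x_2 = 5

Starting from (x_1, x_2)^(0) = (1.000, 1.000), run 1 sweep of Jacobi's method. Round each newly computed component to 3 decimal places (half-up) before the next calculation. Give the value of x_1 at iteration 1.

0.333

Iteration 1:
  x_1 = (-2 - (-4)·1.000) / (6) = 0.333
  x_2 = (5 - (1)·1.000) / (3) = 1.333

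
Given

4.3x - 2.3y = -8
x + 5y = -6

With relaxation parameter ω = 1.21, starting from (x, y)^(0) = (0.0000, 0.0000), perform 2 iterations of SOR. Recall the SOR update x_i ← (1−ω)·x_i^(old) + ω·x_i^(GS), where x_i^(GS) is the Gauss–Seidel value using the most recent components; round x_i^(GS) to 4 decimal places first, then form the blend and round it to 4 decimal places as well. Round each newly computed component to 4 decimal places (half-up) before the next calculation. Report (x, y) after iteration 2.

(-2.3657, -0.6890)

Iteration 1:
  x: GS value = (-8 - (-2.3)·0.0000) / (4.3) = -1.8605;  x ← (1−ω)·0.0000 + ω·-1.8605 = -2.2512
  y: GS value = (-6 - (1)·-2.2512) / (5) = -0.7498;  y ← (1−ω)·0.0000 + ω·-0.7498 = -0.9073
Iteration 2:
  x: GS value = (-8 - (-2.3)·-0.9073) / (4.3) = -2.3458;  x ← (1−ω)·-2.2512 + ω·-2.3458 = -2.3657
  y: GS value = (-6 - (1)·-2.3657) / (5) = -0.7269;  y ← (1−ω)·-0.9073 + ω·-0.7269 = -0.6890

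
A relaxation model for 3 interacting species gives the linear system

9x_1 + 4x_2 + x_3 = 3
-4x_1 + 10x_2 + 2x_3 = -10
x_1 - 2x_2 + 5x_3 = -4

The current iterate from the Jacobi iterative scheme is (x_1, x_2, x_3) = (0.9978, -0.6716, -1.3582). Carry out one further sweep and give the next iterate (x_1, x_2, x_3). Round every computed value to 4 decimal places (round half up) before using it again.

(0.7827, -0.3292, -1.2682)

One sweep:
  x_1 = (3 - (4)·-0.6716 - (1)·-1.3582) / (9) = 0.7827
  x_2 = (-10 - (-4)·0.9978 - (2)·-1.3582) / (10) = -0.3292
  x_3 = (-4 - (1)·0.9978 - (-2)·-0.6716) / (5) = -1.2682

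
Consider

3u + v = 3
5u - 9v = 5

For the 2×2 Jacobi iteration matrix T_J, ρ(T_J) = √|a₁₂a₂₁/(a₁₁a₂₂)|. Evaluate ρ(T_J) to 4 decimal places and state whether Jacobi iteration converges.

0.4303

a₁₂a₂₁/(a₁₁a₂₂) = (1)·(5) / ((3)·(-9)) = -0.185185
ρ = √|-0.185185| = √0.185185 = 0.4303
ρ < 1, so Jacobi converges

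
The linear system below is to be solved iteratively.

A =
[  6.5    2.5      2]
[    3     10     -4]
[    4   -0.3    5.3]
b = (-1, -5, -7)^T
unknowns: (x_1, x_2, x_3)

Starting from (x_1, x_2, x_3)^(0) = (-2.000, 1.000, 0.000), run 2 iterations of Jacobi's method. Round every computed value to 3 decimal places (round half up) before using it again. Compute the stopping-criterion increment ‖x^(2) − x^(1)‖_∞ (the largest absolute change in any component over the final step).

Iteration 1:
  x_1 = (-1 - (2.5)·1.000 - (2)·0.000) / (6.5) = -0.538
  x_2 = (-5 - (3)·-2.000 - (-4)·0.000) / (10) = 0.100
  x_3 = (-7 - (4)·-2.000 - (-0.3)·1.000) / (5.3) = 0.245
Iteration 2:
  x_1 = (-1 - (2.5)·0.100 - (2)·0.245) / (6.5) = -0.268
  x_2 = (-5 - (3)·-0.538 - (-4)·0.245) / (10) = -0.241
  x_3 = (-7 - (4)·-0.538 - (-0.3)·0.100) / (5.3) = -0.909
Change: (0.270, -0.341, -1.154) → max |·| = 1.154

1.154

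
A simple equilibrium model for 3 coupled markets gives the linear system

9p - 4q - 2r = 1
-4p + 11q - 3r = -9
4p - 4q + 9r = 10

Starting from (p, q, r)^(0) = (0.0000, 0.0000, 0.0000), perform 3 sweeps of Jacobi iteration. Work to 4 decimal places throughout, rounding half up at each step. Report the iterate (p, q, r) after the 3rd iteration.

(0.0552, -0.6298, 0.9026)

Iteration 1:
  p = (1 - (-4)·0.0000 - (-2)·0.0000) / (9) = 0.1111
  q = (-9 - (-4)·0.0000 - (-3)·0.0000) / (11) = -0.8182
  r = (10 - (4)·0.0000 - (-4)·0.0000) / (9) = 1.1111
Iteration 2:
  p = (1 - (-4)·-0.8182 - (-2)·1.1111) / (9) = -0.0056
  q = (-9 - (-4)·0.1111 - (-3)·1.1111) / (11) = -0.4748
  r = (10 - (4)·0.1111 - (-4)·-0.8182) / (9) = 0.6981
Iteration 3:
  p = (1 - (-4)·-0.4748 - (-2)·0.6981) / (9) = 0.0552
  q = (-9 - (-4)·-0.0056 - (-3)·0.6981) / (11) = -0.6298
  r = (10 - (4)·-0.0056 - (-4)·-0.4748) / (9) = 0.9026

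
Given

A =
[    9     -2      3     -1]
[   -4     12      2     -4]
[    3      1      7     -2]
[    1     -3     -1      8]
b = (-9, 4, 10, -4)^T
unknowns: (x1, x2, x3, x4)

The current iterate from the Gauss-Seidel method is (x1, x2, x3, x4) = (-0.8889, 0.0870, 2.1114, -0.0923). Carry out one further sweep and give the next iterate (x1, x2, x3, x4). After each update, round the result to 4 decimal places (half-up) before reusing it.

One sweep:
  x1 = (-9 - (-2)·0.0870 - (3)·2.1114 - (-1)·-0.0923) / (9) = -1.6947
  x2 = (4 - (-4)·-1.6947 - (2)·2.1114 - (-4)·-0.0923) / (12) = -0.6142
  x3 = (10 - (3)·-1.6947 - (1)·-0.6142 - (-2)·-0.0923) / (7) = 2.2162
  x4 = (-4 - (1)·-1.6947 - (-3)·-0.6142 - (-1)·2.2162) / (8) = -0.2415

(-1.6947, -0.6142, 2.2162, -0.2415)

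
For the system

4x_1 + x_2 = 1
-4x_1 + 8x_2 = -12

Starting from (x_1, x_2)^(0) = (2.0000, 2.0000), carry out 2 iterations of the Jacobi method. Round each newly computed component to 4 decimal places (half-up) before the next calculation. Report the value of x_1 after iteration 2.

0.3750

Iteration 1:
  x_1 = (1 - (1)·2.0000) / (4) = -0.2500
  x_2 = (-12 - (-4)·2.0000) / (8) = -0.5000
Iteration 2:
  x_1 = (1 - (1)·-0.5000) / (4) = 0.3750
  x_2 = (-12 - (-4)·-0.2500) / (8) = -1.6250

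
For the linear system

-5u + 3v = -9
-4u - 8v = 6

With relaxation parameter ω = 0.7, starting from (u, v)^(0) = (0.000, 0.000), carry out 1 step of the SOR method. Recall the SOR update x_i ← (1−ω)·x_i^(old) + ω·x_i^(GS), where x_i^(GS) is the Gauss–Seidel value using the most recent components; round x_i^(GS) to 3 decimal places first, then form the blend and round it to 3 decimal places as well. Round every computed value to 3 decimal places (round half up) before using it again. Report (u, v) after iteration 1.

Iteration 1:
  u: GS value = (-9 - (3)·0.000) / (-5) = 1.800;  u ← (1−ω)·0.000 + ω·1.800 = 1.260
  v: GS value = (6 - (-4)·1.260) / (-8) = -1.380;  v ← (1−ω)·0.000 + ω·-1.380 = -0.966

(1.260, -0.966)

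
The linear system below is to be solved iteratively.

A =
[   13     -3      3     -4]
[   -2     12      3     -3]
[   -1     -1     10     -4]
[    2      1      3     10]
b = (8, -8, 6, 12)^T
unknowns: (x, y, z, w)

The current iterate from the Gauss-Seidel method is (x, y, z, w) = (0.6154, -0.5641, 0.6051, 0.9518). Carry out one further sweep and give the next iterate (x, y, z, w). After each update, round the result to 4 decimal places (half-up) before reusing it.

One sweep:
  x = (8 - (-3)·-0.5641 - (3)·0.6051 - (-4)·0.9518) / (13) = 0.6384
  y = (-8 - (-2)·0.6384 - (3)·0.6051 - (-3)·0.9518) / (12) = -0.4736
  z = (6 - (-1)·0.6384 - (-1)·-0.4736 - (-4)·0.9518) / (10) = 0.9972
  w = (12 - (2)·0.6384 - (1)·-0.4736 - (3)·0.9972) / (10) = 0.8205

(0.6384, -0.4736, 0.9972, 0.8205)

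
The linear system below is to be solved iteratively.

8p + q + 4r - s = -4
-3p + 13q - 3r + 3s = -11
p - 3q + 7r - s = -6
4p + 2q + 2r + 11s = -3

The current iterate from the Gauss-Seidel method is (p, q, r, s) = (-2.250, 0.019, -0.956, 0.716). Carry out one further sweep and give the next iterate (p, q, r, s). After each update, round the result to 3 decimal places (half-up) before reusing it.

One sweep:
  p = (-4 - (1)·0.019 - (4)·-0.956 - (-1)·0.716) / (8) = 0.065
  q = (-11 - (-3)·0.065 - (-3)·-0.956 - (3)·0.716) / (13) = -1.217
  r = (-6 - (1)·0.065 - (-3)·-1.217 - (-1)·0.716) / (7) = -1.286
  s = (-3 - (4)·0.065 - (2)·-1.217 - (2)·-1.286) / (11) = 0.159

(0.065, -1.217, -1.286, 0.159)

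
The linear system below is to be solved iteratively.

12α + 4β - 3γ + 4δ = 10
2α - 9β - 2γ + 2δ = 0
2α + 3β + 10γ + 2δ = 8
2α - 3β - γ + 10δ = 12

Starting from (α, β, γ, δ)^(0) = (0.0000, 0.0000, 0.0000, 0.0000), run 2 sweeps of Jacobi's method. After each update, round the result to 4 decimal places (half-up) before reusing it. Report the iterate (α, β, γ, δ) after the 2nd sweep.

(0.6333, 0.2741, 0.3933, 1.1133)

Iteration 1:
  α = (10 - (4)·0.0000 - (-3)·0.0000 - (4)·0.0000) / (12) = 0.8333
  β = (0 - (2)·0.0000 - (-2)·0.0000 - (2)·0.0000) / (-9) = 0.0000
  γ = (8 - (2)·0.0000 - (3)·0.0000 - (2)·0.0000) / (10) = 0.8000
  δ = (12 - (2)·0.0000 - (-3)·0.0000 - (-1)·0.0000) / (10) = 1.2000
Iteration 2:
  α = (10 - (4)·0.0000 - (-3)·0.8000 - (4)·1.2000) / (12) = 0.6333
  β = (0 - (2)·0.8333 - (-2)·0.8000 - (2)·1.2000) / (-9) = 0.2741
  γ = (8 - (2)·0.8333 - (3)·0.0000 - (2)·1.2000) / (10) = 0.3933
  δ = (12 - (2)·0.8333 - (-3)·0.0000 - (-1)·0.8000) / (10) = 1.1133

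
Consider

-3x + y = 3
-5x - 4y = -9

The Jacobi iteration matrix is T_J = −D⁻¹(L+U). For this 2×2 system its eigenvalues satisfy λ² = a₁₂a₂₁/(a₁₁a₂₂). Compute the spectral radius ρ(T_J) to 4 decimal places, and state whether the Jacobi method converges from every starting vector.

0.6455

a₁₂a₂₁/(a₁₁a₂₂) = (1)·(-5) / ((-3)·(-4)) = -0.416667
ρ = √|-0.416667| = √0.416667 = 0.6455
ρ < 1, so Jacobi converges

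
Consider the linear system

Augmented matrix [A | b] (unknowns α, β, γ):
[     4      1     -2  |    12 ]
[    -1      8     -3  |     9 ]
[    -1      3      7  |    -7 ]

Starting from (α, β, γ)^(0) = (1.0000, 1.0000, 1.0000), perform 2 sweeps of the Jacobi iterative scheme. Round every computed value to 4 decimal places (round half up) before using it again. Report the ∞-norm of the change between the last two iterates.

Iteration 1:
  α = (12 - (1)·1.0000 - (-2)·1.0000) / (4) = 3.2500
  β = (9 - (-1)·1.0000 - (-3)·1.0000) / (8) = 1.6250
  γ = (-7 - (-1)·1.0000 - (3)·1.0000) / (7) = -1.2857
Iteration 2:
  α = (12 - (1)·1.6250 - (-2)·-1.2857) / (4) = 1.9509
  β = (9 - (-1)·3.2500 - (-3)·-1.2857) / (8) = 1.0491
  γ = (-7 - (-1)·3.2500 - (3)·1.6250) / (7) = -1.2321
Change: (-1.2991, -0.5759, 0.0536) → max |·| = 1.2991

1.2991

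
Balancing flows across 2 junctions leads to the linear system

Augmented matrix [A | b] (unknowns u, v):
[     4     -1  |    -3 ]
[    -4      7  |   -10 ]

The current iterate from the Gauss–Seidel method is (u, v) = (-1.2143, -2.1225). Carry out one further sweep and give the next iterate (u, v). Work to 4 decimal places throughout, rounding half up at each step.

(-1.2806, -2.1603)

One sweep:
  u = (-3 - (-1)·-2.1225) / (4) = -1.2806
  v = (-10 - (-4)·-1.2806) / (7) = -2.1603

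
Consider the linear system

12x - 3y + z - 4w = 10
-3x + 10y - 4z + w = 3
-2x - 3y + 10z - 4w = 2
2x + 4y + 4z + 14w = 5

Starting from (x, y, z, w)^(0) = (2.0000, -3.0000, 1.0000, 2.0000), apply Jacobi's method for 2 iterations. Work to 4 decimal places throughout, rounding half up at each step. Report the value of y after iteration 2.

0.6357

Iteration 1:
  x = (10 - (-3)·-3.0000 - (1)·1.0000 - (-4)·2.0000) / (12) = 0.6667
  y = (3 - (-3)·2.0000 - (-4)·1.0000 - (1)·2.0000) / (10) = 1.1000
  z = (2 - (-2)·2.0000 - (-3)·-3.0000 - (-4)·2.0000) / (10) = 0.5000
  w = (5 - (2)·2.0000 - (4)·-3.0000 - (4)·1.0000) / (14) = 0.6429
Iteration 2:
  x = (10 - (-3)·1.1000 - (1)·0.5000 - (-4)·0.6429) / (12) = 1.2810
  y = (3 - (-3)·0.6667 - (-4)·0.5000 - (1)·0.6429) / (10) = 0.6357
  z = (2 - (-2)·0.6667 - (-3)·1.1000 - (-4)·0.6429) / (10) = 0.9205
  w = (5 - (2)·0.6667 - (4)·1.1000 - (4)·0.5000) / (14) = -0.1952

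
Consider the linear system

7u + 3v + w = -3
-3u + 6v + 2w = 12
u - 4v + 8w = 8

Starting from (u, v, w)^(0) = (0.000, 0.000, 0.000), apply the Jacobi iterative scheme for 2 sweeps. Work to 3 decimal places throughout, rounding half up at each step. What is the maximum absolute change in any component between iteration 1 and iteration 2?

1.054

Iteration 1:
  u = (-3 - (3)·0.000 - (1)·0.000) / (7) = -0.429
  v = (12 - (-3)·0.000 - (2)·0.000) / (6) = 2.000
  w = (8 - (1)·0.000 - (-4)·0.000) / (8) = 1.000
Iteration 2:
  u = (-3 - (3)·2.000 - (1)·1.000) / (7) = -1.429
  v = (12 - (-3)·-0.429 - (2)·1.000) / (6) = 1.452
  w = (8 - (1)·-0.429 - (-4)·2.000) / (8) = 2.054
Change: (-1.000, -0.548, 1.054) → max |·| = 1.054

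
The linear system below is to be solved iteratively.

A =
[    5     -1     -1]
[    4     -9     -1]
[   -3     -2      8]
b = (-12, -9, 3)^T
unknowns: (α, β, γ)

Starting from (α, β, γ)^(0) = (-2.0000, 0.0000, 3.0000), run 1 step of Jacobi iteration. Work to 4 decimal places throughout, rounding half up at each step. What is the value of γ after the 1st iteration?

Iteration 1:
  α = (-12 - (-1)·0.0000 - (-1)·3.0000) / (5) = -1.8000
  β = (-9 - (4)·-2.0000 - (-1)·3.0000) / (-9) = -0.2222
  γ = (3 - (-3)·-2.0000 - (-2)·0.0000) / (8) = -0.3750

-0.3750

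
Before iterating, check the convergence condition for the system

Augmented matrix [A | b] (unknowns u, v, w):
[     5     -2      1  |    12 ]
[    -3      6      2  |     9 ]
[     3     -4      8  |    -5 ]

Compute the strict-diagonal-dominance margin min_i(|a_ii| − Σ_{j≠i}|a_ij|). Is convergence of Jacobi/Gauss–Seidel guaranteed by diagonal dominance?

row 1: |5| − (2+1) = 2
row 2: |6| − (3+2) = 1
row 3: |8| − (3+4) = 1
minimum over rows = 1 → strictly diagonally dominant (convergence guaranteed)

1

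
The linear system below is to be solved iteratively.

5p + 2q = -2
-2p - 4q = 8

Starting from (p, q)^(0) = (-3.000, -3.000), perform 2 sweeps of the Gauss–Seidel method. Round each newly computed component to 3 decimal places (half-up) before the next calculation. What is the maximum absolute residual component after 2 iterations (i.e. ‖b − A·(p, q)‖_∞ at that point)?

0.240

Iteration 1:
  p = (-2 - (2)·-3.000) / (5) = 0.800
  q = (8 - (-2)·0.800) / (-4) = -2.400
Iteration 2:
  p = (-2 - (2)·-2.400) / (5) = 0.560
  q = (8 - (-2)·0.560) / (-4) = -2.280
Residual b − A·x = (-0.240, 0.000); ∞-norm = 0.240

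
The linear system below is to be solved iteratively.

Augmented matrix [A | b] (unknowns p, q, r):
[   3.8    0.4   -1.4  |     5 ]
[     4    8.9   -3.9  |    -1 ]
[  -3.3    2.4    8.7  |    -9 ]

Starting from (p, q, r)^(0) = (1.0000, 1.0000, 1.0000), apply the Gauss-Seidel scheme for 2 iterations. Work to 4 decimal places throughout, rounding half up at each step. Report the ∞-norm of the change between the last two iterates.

Iteration 1:
  p = (5 - (0.4)·1.0000 - (-1.4)·1.0000) / (3.8) = 1.5789
  q = (-1 - (4)·1.5789 - (-3.9)·1.0000) / (8.9) = -0.3838
  r = (-9 - (-3.3)·1.5789 - (2.4)·-0.3838) / (8.7) = -0.3297
Iteration 2:
  p = (5 - (0.4)·-0.3838 - (-1.4)·-0.3297) / (3.8) = 1.2347
  q = (-1 - (4)·1.2347 - (-3.9)·-0.3297) / (8.9) = -0.8118
  r = (-9 - (-3.3)·1.2347 - (2.4)·-0.8118) / (8.7) = -0.3422
Change: (-0.3442, -0.4280, -0.0125) → max |·| = 0.4280

0.4280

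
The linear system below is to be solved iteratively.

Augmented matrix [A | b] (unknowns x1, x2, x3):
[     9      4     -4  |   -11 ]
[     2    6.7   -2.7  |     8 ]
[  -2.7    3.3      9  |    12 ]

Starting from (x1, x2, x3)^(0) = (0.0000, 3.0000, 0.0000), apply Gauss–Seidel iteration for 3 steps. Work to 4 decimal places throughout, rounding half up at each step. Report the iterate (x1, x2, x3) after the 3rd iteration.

(-1.9973, 1.8039, 0.0727)

Iteration 1:
  x1 = (-11 - (4)·3.0000 - (-4)·0.0000) / (9) = -2.5556
  x2 = (8 - (2)·-2.5556 - (-2.7)·0.0000) / (6.7) = 1.9569
  x3 = (12 - (-2.7)·-2.5556 - (3.3)·1.9569) / (9) = -0.1509
Iteration 2:
  x1 = (-11 - (4)·1.9569 - (-4)·-0.1509) / (9) = -2.1590
  x2 = (8 - (2)·-2.1590 - (-2.7)·-0.1509) / (6.7) = 1.7777
  x3 = (12 - (-2.7)·-2.1590 - (3.3)·1.7777) / (9) = 0.0338
Iteration 3:
  x1 = (-11 - (4)·1.7777 - (-4)·0.0338) / (9) = -1.9973
  x2 = (8 - (2)·-1.9973 - (-2.7)·0.0338) / (6.7) = 1.8039
  x3 = (12 - (-2.7)·-1.9973 - (3.3)·1.8039) / (9) = 0.0727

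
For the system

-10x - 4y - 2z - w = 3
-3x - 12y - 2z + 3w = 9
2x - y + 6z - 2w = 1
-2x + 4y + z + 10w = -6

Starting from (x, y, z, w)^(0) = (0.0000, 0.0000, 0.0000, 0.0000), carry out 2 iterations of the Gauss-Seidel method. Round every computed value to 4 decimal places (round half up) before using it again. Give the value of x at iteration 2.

Iteration 1:
  x = (3 - (-4)·0.0000 - (-2)·0.0000 - (-1)·0.0000) / (-10) = -0.3000
  y = (9 - (-3)·-0.3000 - (-2)·0.0000 - (3)·0.0000) / (-12) = -0.6750
  z = (1 - (2)·-0.3000 - (-1)·-0.6750 - (-2)·0.0000) / (6) = 0.1542
  w = (-6 - (-2)·-0.3000 - (4)·-0.6750 - (1)·0.1542) / (10) = -0.4054
Iteration 2:
  x = (3 - (-4)·-0.6750 - (-2)·0.1542 - (-1)·-0.4054) / (-10) = -0.0203
  y = (9 - (-3)·-0.0203 - (-2)·0.1542 - (3)·-0.4054) / (-12) = -0.8720
  z = (1 - (2)·-0.0203 - (-1)·-0.8720 - (-2)·-0.4054) / (6) = -0.1070
  w = (-6 - (-2)·-0.0203 - (4)·-0.8720 - (1)·-0.1070) / (10) = -0.2446

-0.0203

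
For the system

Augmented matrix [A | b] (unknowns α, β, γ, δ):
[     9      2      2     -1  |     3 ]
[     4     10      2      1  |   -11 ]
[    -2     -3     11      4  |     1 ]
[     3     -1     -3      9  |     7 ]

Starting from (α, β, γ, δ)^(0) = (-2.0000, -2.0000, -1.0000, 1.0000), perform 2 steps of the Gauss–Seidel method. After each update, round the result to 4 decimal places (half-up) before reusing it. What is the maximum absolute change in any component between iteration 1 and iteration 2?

0.3433

Iteration 1:
  α = (3 - (2)·-2.0000 - (2)·-1.0000 - (-1)·1.0000) / (9) = 1.1111
  β = (-11 - (4)·1.1111 - (2)·-1.0000 - (1)·1.0000) / (10) = -1.4444
  γ = (1 - (-2)·1.1111 - (-3)·-1.4444 - (4)·1.0000) / (11) = -0.4646
  δ = (7 - (3)·1.1111 - (-1)·-1.4444 - (-3)·-0.4646) / (9) = 0.0921
Iteration 2:
  α = (3 - (2)·-1.4444 - (2)·-0.4646 - (-1)·0.0921) / (9) = 0.7678
  β = (-11 - (4)·0.7678 - (2)·-0.4646 - (1)·0.0921) / (10) = -1.3234
  γ = (1 - (-2)·0.7678 - (-3)·-1.3234 - (4)·0.0921) / (11) = -0.1639
  δ = (7 - (3)·0.7678 - (-1)·-1.3234 - (-3)·-0.1639) / (9) = 0.3202
Change: (-0.3433, 0.1210, 0.3007, 0.2281) → max |·| = 0.3433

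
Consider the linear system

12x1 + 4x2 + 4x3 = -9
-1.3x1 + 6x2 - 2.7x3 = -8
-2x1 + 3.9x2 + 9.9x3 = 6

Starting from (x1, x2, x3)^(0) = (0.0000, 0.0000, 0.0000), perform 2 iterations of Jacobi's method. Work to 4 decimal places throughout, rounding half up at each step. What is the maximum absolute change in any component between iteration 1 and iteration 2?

Iteration 1:
  x1 = (-9 - (4)·0.0000 - (4)·0.0000) / (12) = -0.7500
  x2 = (-8 - (-1.3)·0.0000 - (-2.7)·0.0000) / (6) = -1.3333
  x3 = (6 - (-2)·0.0000 - (3.9)·0.0000) / (9.9) = 0.6061
Iteration 2:
  x1 = (-9 - (4)·-1.3333 - (4)·0.6061) / (12) = -0.5076
  x2 = (-8 - (-1.3)·-0.7500 - (-2.7)·0.6061) / (6) = -1.2231
  x3 = (6 - (-2)·-0.7500 - (3.9)·-1.3333) / (9.9) = 0.9798
Change: (0.2424, 0.1102, 0.3737) → max |·| = 0.3737

0.3737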